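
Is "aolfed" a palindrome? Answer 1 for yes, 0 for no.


Input: aolfed
Reversed: defloa
  Compare pos 0 ('a') with pos 5 ('d'): MISMATCH
  Compare pos 1 ('o') with pos 4 ('e'): MISMATCH
  Compare pos 2 ('l') with pos 3 ('f'): MISMATCH
Result: not a palindrome

0


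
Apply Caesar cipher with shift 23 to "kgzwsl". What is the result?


Caesar cipher: shift "kgzwsl" by 23
  'k' (pos 10) + 23 = pos 7 = 'h'
  'g' (pos 6) + 23 = pos 3 = 'd'
  'z' (pos 25) + 23 = pos 22 = 'w'
  'w' (pos 22) + 23 = pos 19 = 't'
  's' (pos 18) + 23 = pos 15 = 'p'
  'l' (pos 11) + 23 = pos 8 = 'i'
Result: hdwtpi

hdwtpi


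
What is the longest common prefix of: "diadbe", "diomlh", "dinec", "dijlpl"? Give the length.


Words: diadbe, diomlh, dinec, dijlpl
  Position 0: all 'd' => match
  Position 1: all 'i' => match
  Position 2: ('a', 'o', 'n', 'j') => mismatch, stop
LCP = "di" (length 2)

2


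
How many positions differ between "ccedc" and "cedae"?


Comparing "ccedc" and "cedae" position by position:
  Position 0: 'c' vs 'c' => same
  Position 1: 'c' vs 'e' => DIFFER
  Position 2: 'e' vs 'd' => DIFFER
  Position 3: 'd' vs 'a' => DIFFER
  Position 4: 'c' vs 'e' => DIFFER
Positions that differ: 4

4


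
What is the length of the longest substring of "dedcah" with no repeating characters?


Input: "dedcah"
Sliding window (track last position of each char):
  Position 0 ('d'): window [0,0] length 1 -- new best
  Position 1 ('e'): window [0,1] length 2 -- new best
  Position 2 ('d'): repeat (last at 0), move window start to 1
  Position 2 ('d'): window [1,2] length 2
  Position 3 ('c'): window [1,3] length 3 -- new best
  Position 4 ('a'): window [1,4] length 4 -- new best
  Position 5 ('h'): window [1,5] length 5 -- new best
Longest substring with no repeats: "edcah" with length 5

5


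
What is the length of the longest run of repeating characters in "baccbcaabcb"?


Input: "baccbcaabcb"
Scanning for longest run:
  Position 1 ('a'): new char, reset run to 1
  Position 2 ('c'): new char, reset run to 1
  Position 3 ('c'): continues run of 'c', length=2
  Position 4 ('b'): new char, reset run to 1
  Position 5 ('c'): new char, reset run to 1
  Position 6 ('a'): new char, reset run to 1
  Position 7 ('a'): continues run of 'a', length=2
  Position 8 ('b'): new char, reset run to 1
  Position 9 ('c'): new char, reset run to 1
  Position 10 ('b'): new char, reset run to 1
Longest run: 'c' with length 2

2


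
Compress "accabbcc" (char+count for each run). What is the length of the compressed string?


Input: accabbcc
Runs:
  'a' x 1 => "a1"
  'c' x 2 => "c2"
  'a' x 1 => "a1"
  'b' x 2 => "b2"
  'c' x 2 => "c2"
Compressed: "a1c2a1b2c2"
Compressed length: 10

10


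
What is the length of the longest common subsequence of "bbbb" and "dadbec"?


LCS of "bbbb" and "dadbec"
DP table:
           d    a    d    b    e    c
      0    0    0    0    0    0    0
  b   0    0    0    0    1    1    1
  b   0    0    0    0    1    1    1
  b   0    0    0    0    1    1    1
  b   0    0    0    0    1    1    1
LCS length = dp[4][6] = 1

1


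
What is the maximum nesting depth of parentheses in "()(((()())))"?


Input: "()(((()())))"
Tracking depth:
  Position 0 '(': depth becomes 1
  Position 1 ')': depth becomes 0
  Position 2 '(': depth becomes 1
  Position 3 '(': depth becomes 2
  Position 4 '(': depth becomes 3
  Position 5 '(': depth becomes 4
  Position 6 ')': depth becomes 3
  Position 7 '(': depth becomes 4
  Position 8 ')': depth becomes 3
  Position 9 ')': depth becomes 2
  Position 10 ')': depth becomes 1
  Position 11 ')': depth becomes 0
Maximum depth reached: 4

4


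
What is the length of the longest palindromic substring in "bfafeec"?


Input: "bfafeec"
Checking substrings for palindromes:
  [1:4] "faf" (len 3) => palindrome
  [4:6] "ee" (len 2) => palindrome
Longest palindromic substring: "faf" with length 3

3


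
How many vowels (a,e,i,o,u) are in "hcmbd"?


Input: hcmbd
Checking each character:
  'h' at position 0: consonant
  'c' at position 1: consonant
  'm' at position 2: consonant
  'b' at position 3: consonant
  'd' at position 4: consonant
Total vowels: 0

0


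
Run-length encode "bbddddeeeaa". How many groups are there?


Input: bbddddeeeaa
Scanning for consecutive runs:
  Group 1: 'b' x 2 (positions 0-1)
  Group 2: 'd' x 4 (positions 2-5)
  Group 3: 'e' x 3 (positions 6-8)
  Group 4: 'a' x 2 (positions 9-10)
Total groups: 4

4


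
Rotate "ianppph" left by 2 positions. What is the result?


Input: "ianppph", rotate left by 2
First 2 characters: "ia"
Remaining characters: "nppph"
Concatenate remaining + first: "nppph" + "ia" = "nppphia"

nppphia


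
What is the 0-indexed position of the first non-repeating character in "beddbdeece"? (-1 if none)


Input: beddbdeece
Character frequencies:
  'b': 2
  'c': 1
  'd': 3
  'e': 4
Scanning left to right for freq == 1:
  Position 0 ('b'): freq=2, skip
  Position 1 ('e'): freq=4, skip
  Position 2 ('d'): freq=3, skip
  Position 3 ('d'): freq=3, skip
  Position 4 ('b'): freq=2, skip
  Position 5 ('d'): freq=3, skip
  Position 6 ('e'): freq=4, skip
  Position 7 ('e'): freq=4, skip
  Position 8 ('c'): unique! => answer = 8

8


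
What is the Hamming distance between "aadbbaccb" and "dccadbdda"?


Comparing "aadbbaccb" and "dccadbdda" position by position:
  Position 0: 'a' vs 'd' => differ
  Position 1: 'a' vs 'c' => differ
  Position 2: 'd' vs 'c' => differ
  Position 3: 'b' vs 'a' => differ
  Position 4: 'b' vs 'd' => differ
  Position 5: 'a' vs 'b' => differ
  Position 6: 'c' vs 'd' => differ
  Position 7: 'c' vs 'd' => differ
  Position 8: 'b' vs 'a' => differ
Total differences (Hamming distance): 9

9


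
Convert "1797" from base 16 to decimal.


Input: "1797" in base 16
Positional expansion:
  Digit '1' (value 1) x 16^3 = 4096
  Digit '7' (value 7) x 16^2 = 1792
  Digit '9' (value 9) x 16^1 = 144
  Digit '7' (value 7) x 16^0 = 7
Sum = 6039

6039


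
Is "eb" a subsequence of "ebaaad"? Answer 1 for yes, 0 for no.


Check if "eb" is a subsequence of "ebaaad"
Greedy scan:
  Position 0 ('e'): matches sub[0] = 'e'
  Position 1 ('b'): matches sub[1] = 'b'
  Position 2 ('a'): no match needed
  Position 3 ('a'): no match needed
  Position 4 ('a'): no match needed
  Position 5 ('d'): no match needed
All 2 characters matched => is a subsequence

1


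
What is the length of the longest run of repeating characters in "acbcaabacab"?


Input: "acbcaabacab"
Scanning for longest run:
  Position 1 ('c'): new char, reset run to 1
  Position 2 ('b'): new char, reset run to 1
  Position 3 ('c'): new char, reset run to 1
  Position 4 ('a'): new char, reset run to 1
  Position 5 ('a'): continues run of 'a', length=2
  Position 6 ('b'): new char, reset run to 1
  Position 7 ('a'): new char, reset run to 1
  Position 8 ('c'): new char, reset run to 1
  Position 9 ('a'): new char, reset run to 1
  Position 10 ('b'): new char, reset run to 1
Longest run: 'a' with length 2

2


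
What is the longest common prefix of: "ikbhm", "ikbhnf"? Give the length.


Words: ikbhm, ikbhnf
  Position 0: all 'i' => match
  Position 1: all 'k' => match
  Position 2: all 'b' => match
  Position 3: all 'h' => match
  Position 4: ('m', 'n') => mismatch, stop
LCP = "ikbh" (length 4)

4


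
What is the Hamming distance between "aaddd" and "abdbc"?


Comparing "aaddd" and "abdbc" position by position:
  Position 0: 'a' vs 'a' => same
  Position 1: 'a' vs 'b' => differ
  Position 2: 'd' vs 'd' => same
  Position 3: 'd' vs 'b' => differ
  Position 4: 'd' vs 'c' => differ
Total differences (Hamming distance): 3

3


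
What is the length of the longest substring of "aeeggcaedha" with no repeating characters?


Input: "aeeggcaedha"
Sliding window (track last position of each char):
  Position 0 ('a'): window [0,0] length 1 -- new best
  Position 1 ('e'): window [0,1] length 2 -- new best
  Position 2 ('e'): repeat (last at 1), move window start to 2
  Position 2 ('e'): window [2,2] length 1
  Position 3 ('g'): window [2,3] length 2
  Position 4 ('g'): repeat (last at 3), move window start to 4
  Position 4 ('g'): window [4,4] length 1
  Position 5 ('c'): window [4,5] length 2
  Position 6 ('a'): window [4,6] length 3 -- new best
  Position 7 ('e'): window [4,7] length 4 -- new best
  Position 8 ('d'): window [4,8] length 5 -- new best
  Position 9 ('h'): window [4,9] length 6 -- new best
  Position 10 ('a'): repeat (last at 6), move window start to 7
  Position 10 ('a'): window [7,10] length 4
Longest substring with no repeats: "gcaedh" with length 6

6


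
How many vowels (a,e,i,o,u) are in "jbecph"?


Input: jbecph
Checking each character:
  'j' at position 0: consonant
  'b' at position 1: consonant
  'e' at position 2: vowel (running total: 1)
  'c' at position 3: consonant
  'p' at position 4: consonant
  'h' at position 5: consonant
Total vowels: 1

1


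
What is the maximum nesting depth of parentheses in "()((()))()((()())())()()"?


Input: "()((()))()((()())())()()"
Tracking depth:
  Position 0 '(': depth becomes 1
  Position 1 ')': depth becomes 0
  Position 2 '(': depth becomes 1
  Position 3 '(': depth becomes 2
  Position 4 '(': depth becomes 3
  Position 5 ')': depth becomes 2
  Position 6 ')': depth becomes 1
  Position 7 ')': depth becomes 0
  Position 8 '(': depth becomes 1
  Position 9 ')': depth becomes 0
  Position 10 '(': depth becomes 1
  Position 11 '(': depth becomes 2
  Position 12 '(': depth becomes 3
  Position 13 ')': depth becomes 2
  Position 14 '(': depth becomes 3
  Position 15 ')': depth becomes 2
  Position 16 ')': depth becomes 1
  Position 17 '(': depth becomes 2
  Position 18 ')': depth becomes 1
  Position 19 ')': depth becomes 0
  Position 20 '(': depth becomes 1
  Position 21 ')': depth becomes 0
  Position 22 '(': depth becomes 1
  Position 23 ')': depth becomes 0
Maximum depth reached: 3

3


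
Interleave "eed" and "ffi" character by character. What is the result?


Interleaving "eed" and "ffi":
  Position 0: 'e' from first, 'f' from second => "ef"
  Position 1: 'e' from first, 'f' from second => "ef"
  Position 2: 'd' from first, 'i' from second => "di"
Result: efefdi

efefdi


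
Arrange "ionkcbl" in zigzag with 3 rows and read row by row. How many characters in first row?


Zigzag "ionkcbl" into 3 rows:
Placing characters:
  'i' => row 0
  'o' => row 1
  'n' => row 2
  'k' => row 1
  'c' => row 0
  'b' => row 1
  'l' => row 2
Rows:
  Row 0: "ic"
  Row 1: "okb"
  Row 2: "nl"
First row length: 2

2


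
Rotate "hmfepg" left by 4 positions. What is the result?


Input: "hmfepg", rotate left by 4
First 4 characters: "hmfe"
Remaining characters: "pg"
Concatenate remaining + first: "pg" + "hmfe" = "pghmfe"

pghmfe


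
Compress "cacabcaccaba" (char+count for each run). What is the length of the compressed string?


Input: cacabcaccaba
Runs:
  'c' x 1 => "c1"
  'a' x 1 => "a1"
  'c' x 1 => "c1"
  'a' x 1 => "a1"
  'b' x 1 => "b1"
  'c' x 1 => "c1"
  'a' x 1 => "a1"
  'c' x 2 => "c2"
  'a' x 1 => "a1"
  'b' x 1 => "b1"
  'a' x 1 => "a1"
Compressed: "c1a1c1a1b1c1a1c2a1b1a1"
Compressed length: 22

22


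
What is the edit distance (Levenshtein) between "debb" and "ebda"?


Computing edit distance: "debb" -> "ebda"
DP table:
           e    b    d    a
      0    1    2    3    4
  d   1    1    2    2    3
  e   2    1    2    3    3
  b   3    2    1    2    3
  b   4    3    2    2    3
Edit distance = dp[4][4] = 3

3


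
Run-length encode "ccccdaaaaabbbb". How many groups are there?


Input: ccccdaaaaabbbb
Scanning for consecutive runs:
  Group 1: 'c' x 4 (positions 0-3)
  Group 2: 'd' x 1 (positions 4-4)
  Group 3: 'a' x 5 (positions 5-9)
  Group 4: 'b' x 4 (positions 10-13)
Total groups: 4

4


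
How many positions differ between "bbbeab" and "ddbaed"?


Comparing "bbbeab" and "ddbaed" position by position:
  Position 0: 'b' vs 'd' => DIFFER
  Position 1: 'b' vs 'd' => DIFFER
  Position 2: 'b' vs 'b' => same
  Position 3: 'e' vs 'a' => DIFFER
  Position 4: 'a' vs 'e' => DIFFER
  Position 5: 'b' vs 'd' => DIFFER
Positions that differ: 5

5


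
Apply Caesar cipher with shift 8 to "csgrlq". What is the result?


Caesar cipher: shift "csgrlq" by 8
  'c' (pos 2) + 8 = pos 10 = 'k'
  's' (pos 18) + 8 = pos 0 = 'a'
  'g' (pos 6) + 8 = pos 14 = 'o'
  'r' (pos 17) + 8 = pos 25 = 'z'
  'l' (pos 11) + 8 = pos 19 = 't'
  'q' (pos 16) + 8 = pos 24 = 'y'
Result: kaozty

kaozty


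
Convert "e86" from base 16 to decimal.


Input: "e86" in base 16
Positional expansion:
  Digit 'e' (value 14) x 16^2 = 3584
  Digit '8' (value 8) x 16^1 = 128
  Digit '6' (value 6) x 16^0 = 6
Sum = 3718

3718


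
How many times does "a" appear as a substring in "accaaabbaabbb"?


Searching for "a" in "accaaabbaabbb"
Scanning each position:
  Position 0: "a" => MATCH
  Position 1: "c" => no
  Position 2: "c" => no
  Position 3: "a" => MATCH
  Position 4: "a" => MATCH
  Position 5: "a" => MATCH
  Position 6: "b" => no
  Position 7: "b" => no
  Position 8: "a" => MATCH
  Position 9: "a" => MATCH
  Position 10: "b" => no
  Position 11: "b" => no
  Position 12: "b" => no
Total occurrences: 6

6


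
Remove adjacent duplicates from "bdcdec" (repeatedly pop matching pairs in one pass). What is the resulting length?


Input: bdcdec
Stack-based adjacent duplicate removal:
  Read 'b': push. Stack: b
  Read 'd': push. Stack: bd
  Read 'c': push. Stack: bdc
  Read 'd': push. Stack: bdcd
  Read 'e': push. Stack: bdcde
  Read 'c': push. Stack: bdcdec
Final stack: "bdcdec" (length 6)

6


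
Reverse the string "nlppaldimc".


Input: nlppaldimc
Reading characters right to left:
  Position 9: 'c'
  Position 8: 'm'
  Position 7: 'i'
  Position 6: 'd'
  Position 5: 'l'
  Position 4: 'a'
  Position 3: 'p'
  Position 2: 'p'
  Position 1: 'l'
  Position 0: 'n'
Reversed: cmidlappln

cmidlappln


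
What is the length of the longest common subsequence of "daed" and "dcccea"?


LCS of "daed" and "dcccea"
DP table:
           d    c    c    c    e    a
      0    0    0    0    0    0    0
  d   0    1    1    1    1    1    1
  a   0    1    1    1    1    1    2
  e   0    1    1    1    1    2    2
  d   0    1    1    1    1    2    2
LCS length = dp[4][6] = 2

2


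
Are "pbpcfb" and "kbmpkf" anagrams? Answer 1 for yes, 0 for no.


Strings: "pbpcfb", "kbmpkf"
Sorted first:  bbcfpp
Sorted second: bfkkmp
Differ at position 1: 'b' vs 'f' => not anagrams

0


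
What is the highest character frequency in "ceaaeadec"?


Input: ceaaeadec
Character counts:
  'a': 3
  'c': 2
  'd': 1
  'e': 3
Maximum frequency: 3

3


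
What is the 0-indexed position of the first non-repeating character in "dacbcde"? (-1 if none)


Input: dacbcde
Character frequencies:
  'a': 1
  'b': 1
  'c': 2
  'd': 2
  'e': 1
Scanning left to right for freq == 1:
  Position 0 ('d'): freq=2, skip
  Position 1 ('a'): unique! => answer = 1

1


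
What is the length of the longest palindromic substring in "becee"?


Input: "becee"
Checking substrings for palindromes:
  [1:4] "ece" (len 3) => palindrome
  [3:5] "ee" (len 2) => palindrome
Longest palindromic substring: "ece" with length 3

3


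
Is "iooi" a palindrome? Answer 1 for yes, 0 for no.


Input: iooi
Reversed: iooi
  Compare pos 0 ('i') with pos 3 ('i'): match
  Compare pos 1 ('o') with pos 2 ('o'): match
Result: palindrome

1


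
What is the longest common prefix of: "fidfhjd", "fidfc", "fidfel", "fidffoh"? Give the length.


Words: fidfhjd, fidfc, fidfel, fidffoh
  Position 0: all 'f' => match
  Position 1: all 'i' => match
  Position 2: all 'd' => match
  Position 3: all 'f' => match
  Position 4: ('h', 'c', 'e', 'f') => mismatch, stop
LCP = "fidf" (length 4)

4


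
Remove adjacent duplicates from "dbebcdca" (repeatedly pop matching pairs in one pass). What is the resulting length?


Input: dbebcdca
Stack-based adjacent duplicate removal:
  Read 'd': push. Stack: d
  Read 'b': push. Stack: db
  Read 'e': push. Stack: dbe
  Read 'b': push. Stack: dbeb
  Read 'c': push. Stack: dbebc
  Read 'd': push. Stack: dbebcd
  Read 'c': push. Stack: dbebcdc
  Read 'a': push. Stack: dbebcdca
Final stack: "dbebcdca" (length 8)

8


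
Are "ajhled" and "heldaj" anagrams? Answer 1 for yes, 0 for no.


Strings: "ajhled", "heldaj"
Sorted first:  adehjl
Sorted second: adehjl
Sorted forms match => anagrams

1


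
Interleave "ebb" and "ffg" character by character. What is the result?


Interleaving "ebb" and "ffg":
  Position 0: 'e' from first, 'f' from second => "ef"
  Position 1: 'b' from first, 'f' from second => "bf"
  Position 2: 'b' from first, 'g' from second => "bg"
Result: efbfbg

efbfbg


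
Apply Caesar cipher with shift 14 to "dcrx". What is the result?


Caesar cipher: shift "dcrx" by 14
  'd' (pos 3) + 14 = pos 17 = 'r'
  'c' (pos 2) + 14 = pos 16 = 'q'
  'r' (pos 17) + 14 = pos 5 = 'f'
  'x' (pos 23) + 14 = pos 11 = 'l'
Result: rqfl

rqfl


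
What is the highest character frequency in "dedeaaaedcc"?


Input: dedeaaaedcc
Character counts:
  'a': 3
  'c': 2
  'd': 3
  'e': 3
Maximum frequency: 3

3


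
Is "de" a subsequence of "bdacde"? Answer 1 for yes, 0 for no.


Check if "de" is a subsequence of "bdacde"
Greedy scan:
  Position 0 ('b'): no match needed
  Position 1 ('d'): matches sub[0] = 'd'
  Position 2 ('a'): no match needed
  Position 3 ('c'): no match needed
  Position 4 ('d'): no match needed
  Position 5 ('e'): matches sub[1] = 'e'
All 2 characters matched => is a subsequence

1


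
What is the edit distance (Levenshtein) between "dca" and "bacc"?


Computing edit distance: "dca" -> "bacc"
DP table:
           b    a    c    c
      0    1    2    3    4
  d   1    1    2    3    4
  c   2    2    2    2    3
  a   3    3    2    3    3
Edit distance = dp[3][4] = 3

3


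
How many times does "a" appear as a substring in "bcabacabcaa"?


Searching for "a" in "bcabacabcaa"
Scanning each position:
  Position 0: "b" => no
  Position 1: "c" => no
  Position 2: "a" => MATCH
  Position 3: "b" => no
  Position 4: "a" => MATCH
  Position 5: "c" => no
  Position 6: "a" => MATCH
  Position 7: "b" => no
  Position 8: "c" => no
  Position 9: "a" => MATCH
  Position 10: "a" => MATCH
Total occurrences: 5

5


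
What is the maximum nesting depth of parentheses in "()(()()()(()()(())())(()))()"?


Input: "()(()()()(()()(())())(()))()"
Tracking depth:
  Position 0 '(': depth becomes 1
  Position 1 ')': depth becomes 0
  Position 2 '(': depth becomes 1
  Position 3 '(': depth becomes 2
  Position 4 ')': depth becomes 1
  Position 5 '(': depth becomes 2
  Position 6 ')': depth becomes 1
  Position 7 '(': depth becomes 2
  Position 8 ')': depth becomes 1
  Position 9 '(': depth becomes 2
  Position 10 '(': depth becomes 3
  Position 11 ')': depth becomes 2
  Position 12 '(': depth becomes 3
  Position 13 ')': depth becomes 2
  Position 14 '(': depth becomes 3
  Position 15 '(': depth becomes 4
  Position 16 ')': depth becomes 3
  Position 17 ')': depth becomes 2
  Position 18 '(': depth becomes 3
  Position 19 ')': depth becomes 2
  Position 20 ')': depth becomes 1
  Position 21 '(': depth becomes 2
  Position 22 '(': depth becomes 3
  Position 23 ')': depth becomes 2
  Position 24 ')': depth becomes 1
  Position 25 ')': depth becomes 0
  Position 26 '(': depth becomes 1
  Position 27 ')': depth becomes 0
Maximum depth reached: 4

4


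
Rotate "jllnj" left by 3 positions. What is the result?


Input: "jllnj", rotate left by 3
First 3 characters: "jll"
Remaining characters: "nj"
Concatenate remaining + first: "nj" + "jll" = "njjll"

njjll


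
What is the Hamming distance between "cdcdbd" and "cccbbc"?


Comparing "cdcdbd" and "cccbbc" position by position:
  Position 0: 'c' vs 'c' => same
  Position 1: 'd' vs 'c' => differ
  Position 2: 'c' vs 'c' => same
  Position 3: 'd' vs 'b' => differ
  Position 4: 'b' vs 'b' => same
  Position 5: 'd' vs 'c' => differ
Total differences (Hamming distance): 3

3


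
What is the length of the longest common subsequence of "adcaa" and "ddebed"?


LCS of "adcaa" and "ddebed"
DP table:
           d    d    e    b    e    d
      0    0    0    0    0    0    0
  a   0    0    0    0    0    0    0
  d   0    1    1    1    1    1    1
  c   0    1    1    1    1    1    1
  a   0    1    1    1    1    1    1
  a   0    1    1    1    1    1    1
LCS length = dp[5][6] = 1

1


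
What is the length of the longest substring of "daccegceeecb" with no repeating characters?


Input: "daccegceeecb"
Sliding window (track last position of each char):
  Position 0 ('d'): window [0,0] length 1 -- new best
  Position 1 ('a'): window [0,1] length 2 -- new best
  Position 2 ('c'): window [0,2] length 3 -- new best
  Position 3 ('c'): repeat (last at 2), move window start to 3
  Position 3 ('c'): window [3,3] length 1
  Position 4 ('e'): window [3,4] length 2
  Position 5 ('g'): window [3,5] length 3
  Position 6 ('c'): repeat (last at 3), move window start to 4
  Position 6 ('c'): window [4,6] length 3
  Position 7 ('e'): repeat (last at 4), move window start to 5
  Position 7 ('e'): window [5,7] length 3
  Position 8 ('e'): repeat (last at 7), move window start to 8
  Position 8 ('e'): window [8,8] length 1
  Position 9 ('e'): repeat (last at 8), move window start to 9
  Position 9 ('e'): window [9,9] length 1
  Position 10 ('c'): window [9,10] length 2
  Position 11 ('b'): window [9,11] length 3
Longest substring with no repeats: "dac" with length 3

3


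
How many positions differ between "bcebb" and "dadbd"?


Comparing "bcebb" and "dadbd" position by position:
  Position 0: 'b' vs 'd' => DIFFER
  Position 1: 'c' vs 'a' => DIFFER
  Position 2: 'e' vs 'd' => DIFFER
  Position 3: 'b' vs 'b' => same
  Position 4: 'b' vs 'd' => DIFFER
Positions that differ: 4

4


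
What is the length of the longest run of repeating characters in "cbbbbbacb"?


Input: "cbbbbbacb"
Scanning for longest run:
  Position 1 ('b'): new char, reset run to 1
  Position 2 ('b'): continues run of 'b', length=2
  Position 3 ('b'): continues run of 'b', length=3
  Position 4 ('b'): continues run of 'b', length=4
  Position 5 ('b'): continues run of 'b', length=5
  Position 6 ('a'): new char, reset run to 1
  Position 7 ('c'): new char, reset run to 1
  Position 8 ('b'): new char, reset run to 1
Longest run: 'b' with length 5

5


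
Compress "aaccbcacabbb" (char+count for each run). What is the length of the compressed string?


Input: aaccbcacabbb
Runs:
  'a' x 2 => "a2"
  'c' x 2 => "c2"
  'b' x 1 => "b1"
  'c' x 1 => "c1"
  'a' x 1 => "a1"
  'c' x 1 => "c1"
  'a' x 1 => "a1"
  'b' x 3 => "b3"
Compressed: "a2c2b1c1a1c1a1b3"
Compressed length: 16

16


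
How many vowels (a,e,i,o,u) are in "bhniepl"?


Input: bhniepl
Checking each character:
  'b' at position 0: consonant
  'h' at position 1: consonant
  'n' at position 2: consonant
  'i' at position 3: vowel (running total: 1)
  'e' at position 4: vowel (running total: 2)
  'p' at position 5: consonant
  'l' at position 6: consonant
Total vowels: 2

2


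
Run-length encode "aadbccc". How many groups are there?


Input: aadbccc
Scanning for consecutive runs:
  Group 1: 'a' x 2 (positions 0-1)
  Group 2: 'd' x 1 (positions 2-2)
  Group 3: 'b' x 1 (positions 3-3)
  Group 4: 'c' x 3 (positions 4-6)
Total groups: 4

4


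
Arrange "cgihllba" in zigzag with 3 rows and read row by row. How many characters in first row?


Zigzag "cgihllba" into 3 rows:
Placing characters:
  'c' => row 0
  'g' => row 1
  'i' => row 2
  'h' => row 1
  'l' => row 0
  'l' => row 1
  'b' => row 2
  'a' => row 1
Rows:
  Row 0: "cl"
  Row 1: "ghla"
  Row 2: "ib"
First row length: 2

2


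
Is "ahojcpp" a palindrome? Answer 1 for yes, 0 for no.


Input: ahojcpp
Reversed: ppcjoha
  Compare pos 0 ('a') with pos 6 ('p'): MISMATCH
  Compare pos 1 ('h') with pos 5 ('p'): MISMATCH
  Compare pos 2 ('o') with pos 4 ('c'): MISMATCH
Result: not a palindrome

0


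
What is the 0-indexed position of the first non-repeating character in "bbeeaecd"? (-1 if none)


Input: bbeeaecd
Character frequencies:
  'a': 1
  'b': 2
  'c': 1
  'd': 1
  'e': 3
Scanning left to right for freq == 1:
  Position 0 ('b'): freq=2, skip
  Position 1 ('b'): freq=2, skip
  Position 2 ('e'): freq=3, skip
  Position 3 ('e'): freq=3, skip
  Position 4 ('a'): unique! => answer = 4

4


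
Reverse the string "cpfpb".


Input: cpfpb
Reading characters right to left:
  Position 4: 'b'
  Position 3: 'p'
  Position 2: 'f'
  Position 1: 'p'
  Position 0: 'c'
Reversed: bpfpc

bpfpc


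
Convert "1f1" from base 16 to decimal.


Input: "1f1" in base 16
Positional expansion:
  Digit '1' (value 1) x 16^2 = 256
  Digit 'f' (value 15) x 16^1 = 240
  Digit '1' (value 1) x 16^0 = 1
Sum = 497

497


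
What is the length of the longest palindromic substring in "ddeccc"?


Input: "ddeccc"
Checking substrings for palindromes:
  [3:6] "ccc" (len 3) => palindrome
  [0:2] "dd" (len 2) => palindrome
  [3:5] "cc" (len 2) => palindrome
  [4:6] "cc" (len 2) => palindrome
Longest palindromic substring: "ccc" with length 3

3


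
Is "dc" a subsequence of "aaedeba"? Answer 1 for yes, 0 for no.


Check if "dc" is a subsequence of "aaedeba"
Greedy scan:
  Position 0 ('a'): no match needed
  Position 1 ('a'): no match needed
  Position 2 ('e'): no match needed
  Position 3 ('d'): matches sub[0] = 'd'
  Position 4 ('e'): no match needed
  Position 5 ('b'): no match needed
  Position 6 ('a'): no match needed
Only matched 1/2 characters => not a subsequence

0


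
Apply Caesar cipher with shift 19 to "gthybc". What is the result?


Caesar cipher: shift "gthybc" by 19
  'g' (pos 6) + 19 = pos 25 = 'z'
  't' (pos 19) + 19 = pos 12 = 'm'
  'h' (pos 7) + 19 = pos 0 = 'a'
  'y' (pos 24) + 19 = pos 17 = 'r'
  'b' (pos 1) + 19 = pos 20 = 'u'
  'c' (pos 2) + 19 = pos 21 = 'v'
Result: zmaruv

zmaruv


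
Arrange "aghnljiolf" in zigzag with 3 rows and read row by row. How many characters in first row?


Zigzag "aghnljiolf" into 3 rows:
Placing characters:
  'a' => row 0
  'g' => row 1
  'h' => row 2
  'n' => row 1
  'l' => row 0
  'j' => row 1
  'i' => row 2
  'o' => row 1
  'l' => row 0
  'f' => row 1
Rows:
  Row 0: "all"
  Row 1: "gnjof"
  Row 2: "hi"
First row length: 3

3


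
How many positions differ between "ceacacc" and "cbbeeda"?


Comparing "ceacacc" and "cbbeeda" position by position:
  Position 0: 'c' vs 'c' => same
  Position 1: 'e' vs 'b' => DIFFER
  Position 2: 'a' vs 'b' => DIFFER
  Position 3: 'c' vs 'e' => DIFFER
  Position 4: 'a' vs 'e' => DIFFER
  Position 5: 'c' vs 'd' => DIFFER
  Position 6: 'c' vs 'a' => DIFFER
Positions that differ: 6

6


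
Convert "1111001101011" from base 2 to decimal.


Input: "1111001101011" in base 2
Positional expansion:
  Digit '1' (value 1) x 2^12 = 4096
  Digit '1' (value 1) x 2^11 = 2048
  Digit '1' (value 1) x 2^10 = 1024
  Digit '1' (value 1) x 2^9 = 512
  Digit '0' (value 0) x 2^8 = 0
  Digit '0' (value 0) x 2^7 = 0
  Digit '1' (value 1) x 2^6 = 64
  Digit '1' (value 1) x 2^5 = 32
  Digit '0' (value 0) x 2^4 = 0
  Digit '1' (value 1) x 2^3 = 8
  Digit '0' (value 0) x 2^2 = 0
  Digit '1' (value 1) x 2^1 = 2
  Digit '1' (value 1) x 2^0 = 1
Sum = 7787

7787


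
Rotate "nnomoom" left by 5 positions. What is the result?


Input: "nnomoom", rotate left by 5
First 5 characters: "nnomo"
Remaining characters: "om"
Concatenate remaining + first: "om" + "nnomo" = "omnnomo"

omnnomo


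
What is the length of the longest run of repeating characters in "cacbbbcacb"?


Input: "cacbbbcacb"
Scanning for longest run:
  Position 1 ('a'): new char, reset run to 1
  Position 2 ('c'): new char, reset run to 1
  Position 3 ('b'): new char, reset run to 1
  Position 4 ('b'): continues run of 'b', length=2
  Position 5 ('b'): continues run of 'b', length=3
  Position 6 ('c'): new char, reset run to 1
  Position 7 ('a'): new char, reset run to 1
  Position 8 ('c'): new char, reset run to 1
  Position 9 ('b'): new char, reset run to 1
Longest run: 'b' with length 3

3


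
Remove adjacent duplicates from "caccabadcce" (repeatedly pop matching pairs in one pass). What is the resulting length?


Input: caccabadcce
Stack-based adjacent duplicate removal:
  Read 'c': push. Stack: c
  Read 'a': push. Stack: ca
  Read 'c': push. Stack: cac
  Read 'c': matches stack top 'c' => pop. Stack: ca
  Read 'a': matches stack top 'a' => pop. Stack: c
  Read 'b': push. Stack: cb
  Read 'a': push. Stack: cba
  Read 'd': push. Stack: cbad
  Read 'c': push. Stack: cbadc
  Read 'c': matches stack top 'c' => pop. Stack: cbad
  Read 'e': push. Stack: cbade
Final stack: "cbade" (length 5)

5


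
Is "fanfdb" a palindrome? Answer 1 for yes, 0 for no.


Input: fanfdb
Reversed: bdfnaf
  Compare pos 0 ('f') with pos 5 ('b'): MISMATCH
  Compare pos 1 ('a') with pos 4 ('d'): MISMATCH
  Compare pos 2 ('n') with pos 3 ('f'): MISMATCH
Result: not a palindrome

0


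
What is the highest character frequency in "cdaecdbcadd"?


Input: cdaecdbcadd
Character counts:
  'a': 2
  'b': 1
  'c': 3
  'd': 4
  'e': 1
Maximum frequency: 4

4


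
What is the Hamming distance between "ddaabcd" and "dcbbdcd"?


Comparing "ddaabcd" and "dcbbdcd" position by position:
  Position 0: 'd' vs 'd' => same
  Position 1: 'd' vs 'c' => differ
  Position 2: 'a' vs 'b' => differ
  Position 3: 'a' vs 'b' => differ
  Position 4: 'b' vs 'd' => differ
  Position 5: 'c' vs 'c' => same
  Position 6: 'd' vs 'd' => same
Total differences (Hamming distance): 4

4


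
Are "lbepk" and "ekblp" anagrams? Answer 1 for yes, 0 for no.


Strings: "lbepk", "ekblp"
Sorted first:  beklp
Sorted second: beklp
Sorted forms match => anagrams

1


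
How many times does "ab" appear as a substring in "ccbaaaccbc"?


Searching for "ab" in "ccbaaaccbc"
Scanning each position:
  Position 0: "cc" => no
  Position 1: "cb" => no
  Position 2: "ba" => no
  Position 3: "aa" => no
  Position 4: "aa" => no
  Position 5: "ac" => no
  Position 6: "cc" => no
  Position 7: "cb" => no
  Position 8: "bc" => no
Total occurrences: 0

0


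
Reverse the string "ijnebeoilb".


Input: ijnebeoilb
Reading characters right to left:
  Position 9: 'b'
  Position 8: 'l'
  Position 7: 'i'
  Position 6: 'o'
  Position 5: 'e'
  Position 4: 'b'
  Position 3: 'e'
  Position 2: 'n'
  Position 1: 'j'
  Position 0: 'i'
Reversed: blioebenji

blioebenji


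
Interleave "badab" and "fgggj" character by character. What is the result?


Interleaving "badab" and "fgggj":
  Position 0: 'b' from first, 'f' from second => "bf"
  Position 1: 'a' from first, 'g' from second => "ag"
  Position 2: 'd' from first, 'g' from second => "dg"
  Position 3: 'a' from first, 'g' from second => "ag"
  Position 4: 'b' from first, 'j' from second => "bj"
Result: bfagdgagbj

bfagdgagbj


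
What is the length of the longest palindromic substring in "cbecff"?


Input: "cbecff"
Checking substrings for palindromes:
  [4:6] "ff" (len 2) => palindrome
Longest palindromic substring: "ff" with length 2

2


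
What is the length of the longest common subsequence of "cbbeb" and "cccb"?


LCS of "cbbeb" and "cccb"
DP table:
           c    c    c    b
      0    0    0    0    0
  c   0    1    1    1    1
  b   0    1    1    1    2
  b   0    1    1    1    2
  e   0    1    1    1    2
  b   0    1    1    1    2
LCS length = dp[5][4] = 2

2


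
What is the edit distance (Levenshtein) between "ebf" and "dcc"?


Computing edit distance: "ebf" -> "dcc"
DP table:
           d    c    c
      0    1    2    3
  e   1    1    2    3
  b   2    2    2    3
  f   3    3    3    3
Edit distance = dp[3][3] = 3

3


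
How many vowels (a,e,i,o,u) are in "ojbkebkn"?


Input: ojbkebkn
Checking each character:
  'o' at position 0: vowel (running total: 1)
  'j' at position 1: consonant
  'b' at position 2: consonant
  'k' at position 3: consonant
  'e' at position 4: vowel (running total: 2)
  'b' at position 5: consonant
  'k' at position 6: consonant
  'n' at position 7: consonant
Total vowels: 2

2


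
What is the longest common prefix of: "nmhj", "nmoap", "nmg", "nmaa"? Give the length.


Words: nmhj, nmoap, nmg, nmaa
  Position 0: all 'n' => match
  Position 1: all 'm' => match
  Position 2: ('h', 'o', 'g', 'a') => mismatch, stop
LCP = "nm" (length 2)

2


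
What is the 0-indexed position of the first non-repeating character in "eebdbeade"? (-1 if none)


Input: eebdbeade
Character frequencies:
  'a': 1
  'b': 2
  'd': 2
  'e': 4
Scanning left to right for freq == 1:
  Position 0 ('e'): freq=4, skip
  Position 1 ('e'): freq=4, skip
  Position 2 ('b'): freq=2, skip
  Position 3 ('d'): freq=2, skip
  Position 4 ('b'): freq=2, skip
  Position 5 ('e'): freq=4, skip
  Position 6 ('a'): unique! => answer = 6

6


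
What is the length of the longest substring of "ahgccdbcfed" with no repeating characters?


Input: "ahgccdbcfed"
Sliding window (track last position of each char):
  Position 0 ('a'): window [0,0] length 1 -- new best
  Position 1 ('h'): window [0,1] length 2 -- new best
  Position 2 ('g'): window [0,2] length 3 -- new best
  Position 3 ('c'): window [0,3] length 4 -- new best
  Position 4 ('c'): repeat (last at 3), move window start to 4
  Position 4 ('c'): window [4,4] length 1
  Position 5 ('d'): window [4,5] length 2
  Position 6 ('b'): window [4,6] length 3
  Position 7 ('c'): repeat (last at 4), move window start to 5
  Position 7 ('c'): window [5,7] length 3
  Position 8 ('f'): window [5,8] length 4
  Position 9 ('e'): window [5,9] length 5 -- new best
  Position 10 ('d'): repeat (last at 5), move window start to 6
  Position 10 ('d'): window [6,10] length 5
Longest substring with no repeats: "dbcfe" with length 5

5


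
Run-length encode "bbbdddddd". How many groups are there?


Input: bbbdddddd
Scanning for consecutive runs:
  Group 1: 'b' x 3 (positions 0-2)
  Group 2: 'd' x 6 (positions 3-8)
Total groups: 2

2


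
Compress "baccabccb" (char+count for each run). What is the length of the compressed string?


Input: baccabccb
Runs:
  'b' x 1 => "b1"
  'a' x 1 => "a1"
  'c' x 2 => "c2"
  'a' x 1 => "a1"
  'b' x 1 => "b1"
  'c' x 2 => "c2"
  'b' x 1 => "b1"
Compressed: "b1a1c2a1b1c2b1"
Compressed length: 14

14


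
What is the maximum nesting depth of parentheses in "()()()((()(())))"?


Input: "()()()((()(())))"
Tracking depth:
  Position 0 '(': depth becomes 1
  Position 1 ')': depth becomes 0
  Position 2 '(': depth becomes 1
  Position 3 ')': depth becomes 0
  Position 4 '(': depth becomes 1
  Position 5 ')': depth becomes 0
  Position 6 '(': depth becomes 1
  Position 7 '(': depth becomes 2
  Position 8 '(': depth becomes 3
  Position 9 ')': depth becomes 2
  Position 10 '(': depth becomes 3
  Position 11 '(': depth becomes 4
  Position 12 ')': depth becomes 3
  Position 13 ')': depth becomes 2
  Position 14 ')': depth becomes 1
  Position 15 ')': depth becomes 0
Maximum depth reached: 4

4


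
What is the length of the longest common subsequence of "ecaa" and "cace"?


LCS of "ecaa" and "cace"
DP table:
           c    a    c    e
      0    0    0    0    0
  e   0    0    0    0    1
  c   0    1    1    1    1
  a   0    1    2    2    2
  a   0    1    2    2    2
LCS length = dp[4][4] = 2

2


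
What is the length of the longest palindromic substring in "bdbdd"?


Input: "bdbdd"
Checking substrings for palindromes:
  [0:3] "bdb" (len 3) => palindrome
  [1:4] "dbd" (len 3) => palindrome
  [3:5] "dd" (len 2) => palindrome
Longest palindromic substring: "bdb" with length 3

3


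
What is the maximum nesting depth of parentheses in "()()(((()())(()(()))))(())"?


Input: "()()(((()())(()(()))))(())"
Tracking depth:
  Position 0 '(': depth becomes 1
  Position 1 ')': depth becomes 0
  Position 2 '(': depth becomes 1
  Position 3 ')': depth becomes 0
  Position 4 '(': depth becomes 1
  Position 5 '(': depth becomes 2
  Position 6 '(': depth becomes 3
  Position 7 '(': depth becomes 4
  Position 8 ')': depth becomes 3
  Position 9 '(': depth becomes 4
  Position 10 ')': depth becomes 3
  Position 11 ')': depth becomes 2
  Position 12 '(': depth becomes 3
  Position 13 '(': depth becomes 4
  Position 14 ')': depth becomes 3
  Position 15 '(': depth becomes 4
  Position 16 '(': depth becomes 5
  Position 17 ')': depth becomes 4
  Position 18 ')': depth becomes 3
  Position 19 ')': depth becomes 2
  Position 20 ')': depth becomes 1
  Position 21 ')': depth becomes 0
  Position 22 '(': depth becomes 1
  Position 23 '(': depth becomes 2
  Position 24 ')': depth becomes 1
  Position 25 ')': depth becomes 0
Maximum depth reached: 5

5


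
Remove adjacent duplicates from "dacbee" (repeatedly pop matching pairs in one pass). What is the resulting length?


Input: dacbee
Stack-based adjacent duplicate removal:
  Read 'd': push. Stack: d
  Read 'a': push. Stack: da
  Read 'c': push. Stack: dac
  Read 'b': push. Stack: dacb
  Read 'e': push. Stack: dacbe
  Read 'e': matches stack top 'e' => pop. Stack: dacb
Final stack: "dacb" (length 4)

4


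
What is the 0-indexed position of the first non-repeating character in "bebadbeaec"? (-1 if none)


Input: bebadbeaec
Character frequencies:
  'a': 2
  'b': 3
  'c': 1
  'd': 1
  'e': 3
Scanning left to right for freq == 1:
  Position 0 ('b'): freq=3, skip
  Position 1 ('e'): freq=3, skip
  Position 2 ('b'): freq=3, skip
  Position 3 ('a'): freq=2, skip
  Position 4 ('d'): unique! => answer = 4

4


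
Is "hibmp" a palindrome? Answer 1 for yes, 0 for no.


Input: hibmp
Reversed: pmbih
  Compare pos 0 ('h') with pos 4 ('p'): MISMATCH
  Compare pos 1 ('i') with pos 3 ('m'): MISMATCH
Result: not a palindrome

0


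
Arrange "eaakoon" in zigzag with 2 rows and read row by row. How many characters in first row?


Zigzag "eaakoon" into 2 rows:
Placing characters:
  'e' => row 0
  'a' => row 1
  'a' => row 0
  'k' => row 1
  'o' => row 0
  'o' => row 1
  'n' => row 0
Rows:
  Row 0: "eaon"
  Row 1: "ako"
First row length: 4

4


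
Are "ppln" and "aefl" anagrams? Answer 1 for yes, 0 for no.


Strings: "ppln", "aefl"
Sorted first:  lnpp
Sorted second: aefl
Differ at position 0: 'l' vs 'a' => not anagrams

0


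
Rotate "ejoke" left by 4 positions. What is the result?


Input: "ejoke", rotate left by 4
First 4 characters: "ejok"
Remaining characters: "e"
Concatenate remaining + first: "e" + "ejok" = "eejok"

eejok


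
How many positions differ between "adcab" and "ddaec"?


Comparing "adcab" and "ddaec" position by position:
  Position 0: 'a' vs 'd' => DIFFER
  Position 1: 'd' vs 'd' => same
  Position 2: 'c' vs 'a' => DIFFER
  Position 3: 'a' vs 'e' => DIFFER
  Position 4: 'b' vs 'c' => DIFFER
Positions that differ: 4

4


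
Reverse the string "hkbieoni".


Input: hkbieoni
Reading characters right to left:
  Position 7: 'i'
  Position 6: 'n'
  Position 5: 'o'
  Position 4: 'e'
  Position 3: 'i'
  Position 2: 'b'
  Position 1: 'k'
  Position 0: 'h'
Reversed: inoeibkh

inoeibkh


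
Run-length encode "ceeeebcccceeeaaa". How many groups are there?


Input: ceeeebcccceeeaaa
Scanning for consecutive runs:
  Group 1: 'c' x 1 (positions 0-0)
  Group 2: 'e' x 4 (positions 1-4)
  Group 3: 'b' x 1 (positions 5-5)
  Group 4: 'c' x 4 (positions 6-9)
  Group 5: 'e' x 3 (positions 10-12)
  Group 6: 'a' x 3 (positions 13-15)
Total groups: 6

6


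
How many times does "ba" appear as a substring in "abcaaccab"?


Searching for "ba" in "abcaaccab"
Scanning each position:
  Position 0: "ab" => no
  Position 1: "bc" => no
  Position 2: "ca" => no
  Position 3: "aa" => no
  Position 4: "ac" => no
  Position 5: "cc" => no
  Position 6: "ca" => no
  Position 7: "ab" => no
Total occurrences: 0

0


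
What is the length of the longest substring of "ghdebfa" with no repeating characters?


Input: "ghdebfa"
Sliding window (track last position of each char):
  Position 0 ('g'): window [0,0] length 1 -- new best
  Position 1 ('h'): window [0,1] length 2 -- new best
  Position 2 ('d'): window [0,2] length 3 -- new best
  Position 3 ('e'): window [0,3] length 4 -- new best
  Position 4 ('b'): window [0,4] length 5 -- new best
  Position 5 ('f'): window [0,5] length 6 -- new best
  Position 6 ('a'): window [0,6] length 7 -- new best
Longest substring with no repeats: "ghdebfa" with length 7

7
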